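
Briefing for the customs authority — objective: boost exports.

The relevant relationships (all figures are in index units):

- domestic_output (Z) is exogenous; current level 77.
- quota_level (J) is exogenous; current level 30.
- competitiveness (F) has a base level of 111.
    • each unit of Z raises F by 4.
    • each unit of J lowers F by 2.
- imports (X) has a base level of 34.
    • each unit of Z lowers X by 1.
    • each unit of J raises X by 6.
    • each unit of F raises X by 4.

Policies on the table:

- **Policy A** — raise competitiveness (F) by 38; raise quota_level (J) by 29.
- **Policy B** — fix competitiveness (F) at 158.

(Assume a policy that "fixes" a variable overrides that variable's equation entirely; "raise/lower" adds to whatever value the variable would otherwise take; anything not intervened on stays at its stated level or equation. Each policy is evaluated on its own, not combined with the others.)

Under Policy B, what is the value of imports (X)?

769

Policy B (F := 158):
  Z = 77
  J = 30
  F = 158
  X = 34 − 77 + 6·30 + 4·158 = 769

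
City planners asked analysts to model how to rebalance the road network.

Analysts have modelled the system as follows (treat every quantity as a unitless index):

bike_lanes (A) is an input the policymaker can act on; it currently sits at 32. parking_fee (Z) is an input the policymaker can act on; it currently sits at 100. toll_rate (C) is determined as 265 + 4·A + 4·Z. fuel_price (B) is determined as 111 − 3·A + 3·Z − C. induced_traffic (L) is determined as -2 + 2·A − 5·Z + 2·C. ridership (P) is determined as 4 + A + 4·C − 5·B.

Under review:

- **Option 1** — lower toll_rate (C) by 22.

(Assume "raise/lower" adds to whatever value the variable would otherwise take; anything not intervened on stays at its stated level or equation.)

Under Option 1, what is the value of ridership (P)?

5400

Option 1 (C − 22):
  A = 32
  Z = 100
  C = 265 + 4·32 + 4·100 (−22 from intervention) = 771
  B = 111 − 3·32 + 3·100 − 771 = -456
  P = 4 + 32 + 4·771 − 5·(-456) = 5400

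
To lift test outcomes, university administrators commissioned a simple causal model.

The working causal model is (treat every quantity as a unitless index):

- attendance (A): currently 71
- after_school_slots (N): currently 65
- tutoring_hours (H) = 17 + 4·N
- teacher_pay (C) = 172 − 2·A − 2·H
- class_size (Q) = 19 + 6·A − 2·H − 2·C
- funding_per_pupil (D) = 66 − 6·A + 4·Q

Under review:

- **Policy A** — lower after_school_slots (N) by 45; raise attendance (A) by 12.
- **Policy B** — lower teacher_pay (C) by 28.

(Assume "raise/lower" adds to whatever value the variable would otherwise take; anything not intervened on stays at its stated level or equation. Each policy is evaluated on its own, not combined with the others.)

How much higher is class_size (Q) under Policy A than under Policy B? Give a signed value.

-296

Policy A (N − 45, A + 12):
  A = 71 + 12 = 83
  N = 65 − 45 = 20
  H = 17 + 4·20 = 97
  C = 172 − 2·83 − 2·97 = -188
  Q = 19 + 6·83 − 2·97 − 2·(-188) = 699
Policy B (C − 28):
  A = 71
  N = 65
  H = 17 + 4·65 = 277
  C = 172 − 2·71 − 2·277 (−28 from intervention) = -552
  Q = 19 + 6·71 − 2·277 − 2·(-552) = 995
Q: 699 − 995 = -296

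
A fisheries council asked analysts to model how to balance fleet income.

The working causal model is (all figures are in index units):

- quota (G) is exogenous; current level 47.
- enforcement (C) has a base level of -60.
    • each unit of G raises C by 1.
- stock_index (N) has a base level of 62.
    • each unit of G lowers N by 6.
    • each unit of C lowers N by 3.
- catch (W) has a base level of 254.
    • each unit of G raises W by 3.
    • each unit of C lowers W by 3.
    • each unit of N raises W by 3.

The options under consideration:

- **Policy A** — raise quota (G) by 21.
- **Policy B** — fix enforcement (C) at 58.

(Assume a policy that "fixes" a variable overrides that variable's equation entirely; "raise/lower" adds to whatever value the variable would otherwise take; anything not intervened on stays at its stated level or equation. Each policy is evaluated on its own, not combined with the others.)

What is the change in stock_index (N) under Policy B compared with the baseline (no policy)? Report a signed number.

Baseline:
  G = 47
  C = -60 + 47 = -13
  N = 62 − 6·47 − 3·(-13) = -181
Policy B (C := 58):
  G = 47
  C = 58
  N = 62 − 6·47 − 3·58 = -394
Change in N: -394 − (-181) = -213

-213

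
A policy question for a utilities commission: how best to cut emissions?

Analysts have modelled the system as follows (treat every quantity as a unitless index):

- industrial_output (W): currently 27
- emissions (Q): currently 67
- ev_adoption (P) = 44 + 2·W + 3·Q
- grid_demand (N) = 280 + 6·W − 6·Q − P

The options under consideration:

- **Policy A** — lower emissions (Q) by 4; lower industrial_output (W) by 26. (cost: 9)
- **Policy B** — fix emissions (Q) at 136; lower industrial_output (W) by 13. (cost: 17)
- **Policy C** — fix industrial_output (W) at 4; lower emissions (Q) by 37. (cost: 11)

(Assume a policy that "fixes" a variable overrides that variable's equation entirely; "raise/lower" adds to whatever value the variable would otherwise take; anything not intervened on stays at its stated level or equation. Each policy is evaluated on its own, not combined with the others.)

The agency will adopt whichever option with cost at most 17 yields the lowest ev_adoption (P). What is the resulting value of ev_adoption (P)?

142

Policy A (Q − 4, W − 26):
  W = 27 − 26 = 1
  Q = 67 − 4 = 63
  P = 44 + 2·1 + 3·63 = 235
Policy B (Q := 136, W − 13):
  W = 27 − 13 = 14
  Q = 136
  P = 44 + 2·14 + 3·136 = 480
Policy C (W := 4, Q − 37):
  W = 4
  Q = 67 − 37 = 30
  P = 44 + 2·4 + 3·30 = 142
Comparing — Policy A: P=235, Policy B: P=480, Policy C: P=142. Lowest is 142 (Policy C).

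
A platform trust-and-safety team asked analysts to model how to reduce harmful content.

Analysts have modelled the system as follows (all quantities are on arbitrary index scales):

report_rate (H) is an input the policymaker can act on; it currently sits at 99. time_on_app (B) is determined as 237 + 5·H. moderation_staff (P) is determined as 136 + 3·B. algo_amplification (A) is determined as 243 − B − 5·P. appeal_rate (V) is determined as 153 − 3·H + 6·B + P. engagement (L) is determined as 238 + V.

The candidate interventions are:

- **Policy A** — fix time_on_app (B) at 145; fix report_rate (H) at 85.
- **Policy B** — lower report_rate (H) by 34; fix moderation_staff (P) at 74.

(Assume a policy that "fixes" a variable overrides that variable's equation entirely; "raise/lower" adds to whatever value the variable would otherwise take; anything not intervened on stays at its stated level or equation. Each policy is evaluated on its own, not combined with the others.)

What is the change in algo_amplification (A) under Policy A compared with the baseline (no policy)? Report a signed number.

Baseline:
  H = 99
  B = 237 + 5·99 = 732
  P = 136 + 3·732 = 2332
  A = 243 − 732 − 5·2332 = -12149
Policy A (B := 145, H := 85):
  H = 85
  B = 145
  P = 136 + 3·145 = 571
  A = 243 − 145 − 5·571 = -2757
Change in A: -2757 − (-12149) = 9392

9392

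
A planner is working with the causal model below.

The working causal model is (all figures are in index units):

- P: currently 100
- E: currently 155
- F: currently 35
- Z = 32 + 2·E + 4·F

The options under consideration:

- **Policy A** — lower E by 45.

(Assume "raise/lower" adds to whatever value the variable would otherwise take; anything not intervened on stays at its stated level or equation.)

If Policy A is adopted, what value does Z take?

392

Policy A (E − 45):
  E = 155 − 45 = 110
  F = 35
  Z = 32 + 2·110 + 4·35 = 392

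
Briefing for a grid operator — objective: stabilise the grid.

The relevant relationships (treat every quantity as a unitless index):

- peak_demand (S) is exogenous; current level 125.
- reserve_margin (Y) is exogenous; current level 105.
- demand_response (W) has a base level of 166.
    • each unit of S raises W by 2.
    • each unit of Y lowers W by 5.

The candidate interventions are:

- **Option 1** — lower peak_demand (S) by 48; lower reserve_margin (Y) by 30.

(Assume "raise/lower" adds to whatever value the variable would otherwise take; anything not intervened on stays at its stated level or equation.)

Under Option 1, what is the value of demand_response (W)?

-55

Option 1 (S − 48, Y − 30):
  S = 125 − 48 = 77
  Y = 105 − 30 = 75
  W = 166 + 2·77 − 5·75 = -55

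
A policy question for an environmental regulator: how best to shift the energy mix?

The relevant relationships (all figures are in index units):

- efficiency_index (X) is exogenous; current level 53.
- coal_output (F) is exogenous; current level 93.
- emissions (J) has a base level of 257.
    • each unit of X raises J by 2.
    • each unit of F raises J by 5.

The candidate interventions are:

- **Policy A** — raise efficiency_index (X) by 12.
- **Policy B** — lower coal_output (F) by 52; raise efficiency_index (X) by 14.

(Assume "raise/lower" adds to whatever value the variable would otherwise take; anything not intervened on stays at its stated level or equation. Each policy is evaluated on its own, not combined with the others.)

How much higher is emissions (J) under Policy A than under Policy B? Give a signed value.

256

Policy A (X + 12):
  X = 53 + 12 = 65
  F = 93
  J = 257 + 2·65 + 5·93 = 852
Policy B (F − 52, X + 14):
  X = 53 + 14 = 67
  F = 93 − 52 = 41
  J = 257 + 2·67 + 5·41 = 596
J: 852 − 596 = 256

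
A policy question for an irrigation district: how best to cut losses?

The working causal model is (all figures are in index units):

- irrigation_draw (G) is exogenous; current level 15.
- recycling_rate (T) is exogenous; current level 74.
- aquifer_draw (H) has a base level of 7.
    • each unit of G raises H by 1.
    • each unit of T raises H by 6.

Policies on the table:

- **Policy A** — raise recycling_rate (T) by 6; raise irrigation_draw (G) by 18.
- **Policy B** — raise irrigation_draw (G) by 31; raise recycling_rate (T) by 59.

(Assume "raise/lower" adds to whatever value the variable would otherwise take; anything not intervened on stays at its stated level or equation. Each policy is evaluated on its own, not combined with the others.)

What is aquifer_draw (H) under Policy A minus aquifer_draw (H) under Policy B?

-331

Policy A (T + 6, G + 18):
  G = 15 + 18 = 33
  T = 74 + 6 = 80
  H = 7 + 33 + 6·80 = 520
Policy B (G + 31, T + 59):
  G = 15 + 31 = 46
  T = 74 + 59 = 133
  H = 7 + 46 + 6·133 = 851
H: 520 − 851 = -331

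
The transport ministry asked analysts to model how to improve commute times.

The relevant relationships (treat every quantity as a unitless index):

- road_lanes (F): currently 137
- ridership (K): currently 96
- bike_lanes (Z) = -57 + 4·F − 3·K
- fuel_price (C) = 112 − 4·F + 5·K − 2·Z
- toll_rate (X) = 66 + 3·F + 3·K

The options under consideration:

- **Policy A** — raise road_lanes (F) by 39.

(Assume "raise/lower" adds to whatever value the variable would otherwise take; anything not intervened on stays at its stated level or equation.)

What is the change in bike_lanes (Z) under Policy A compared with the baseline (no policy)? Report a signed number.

Baseline:
  F = 137
  K = 96
  Z = -57 + 4·137 − 3·96 = 203
Policy A (F + 39):
  F = 137 + 39 = 176
  K = 96
  Z = -57 + 4·176 − 3·96 = 359
Change in Z: 359 − 203 = 156

156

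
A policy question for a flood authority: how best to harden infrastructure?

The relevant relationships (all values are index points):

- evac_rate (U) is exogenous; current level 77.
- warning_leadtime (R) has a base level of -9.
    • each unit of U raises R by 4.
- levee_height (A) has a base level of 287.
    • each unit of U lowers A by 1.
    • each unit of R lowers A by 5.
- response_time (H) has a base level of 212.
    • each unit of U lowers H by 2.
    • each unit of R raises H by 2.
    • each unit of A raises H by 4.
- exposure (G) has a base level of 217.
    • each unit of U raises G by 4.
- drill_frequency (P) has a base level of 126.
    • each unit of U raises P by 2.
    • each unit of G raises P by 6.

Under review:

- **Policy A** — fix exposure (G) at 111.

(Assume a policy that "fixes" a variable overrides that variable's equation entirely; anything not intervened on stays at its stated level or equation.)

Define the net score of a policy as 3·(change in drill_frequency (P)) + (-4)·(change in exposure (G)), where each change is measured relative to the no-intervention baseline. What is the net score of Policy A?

Baseline:
  U = 77
  G = 217 + 4·77 = 525
  P = 126 + 2·77 + 6·525 = 3430
Policy A (G := 111):
  U = 77
  G = 111
  P = 126 + 2·77 + 6·111 = 946
ΔP = 946 − 3430 = -2484; ΔG = 111 − 525 = -414
Score = 3·(-2484) + (-4)·(-414) = -5796

-5796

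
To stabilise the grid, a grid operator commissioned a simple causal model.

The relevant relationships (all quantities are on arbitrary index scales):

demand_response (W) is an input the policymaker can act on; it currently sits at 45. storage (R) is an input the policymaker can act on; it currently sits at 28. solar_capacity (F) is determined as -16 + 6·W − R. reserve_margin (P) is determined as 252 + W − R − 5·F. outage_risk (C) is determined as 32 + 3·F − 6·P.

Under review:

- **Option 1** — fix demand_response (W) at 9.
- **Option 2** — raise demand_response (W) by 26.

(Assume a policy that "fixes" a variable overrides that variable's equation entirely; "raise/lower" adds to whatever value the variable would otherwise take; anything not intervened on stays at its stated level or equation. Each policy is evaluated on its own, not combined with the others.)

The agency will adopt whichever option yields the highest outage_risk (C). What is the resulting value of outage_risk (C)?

10868

Option 1 (W := 9):
  W = 9
  R = 28
  F = -16 + 6·9 − 28 = 10
  P = 252 + 9 − 28 − 5·10 = 183
  C = 32 + 3·10 − 6·183 = -1036
Option 2 (W + 26):
  W = 45 + 26 = 71
  R = 28
  F = -16 + 6·71 − 28 = 382
  P = 252 + 71 − 28 − 5·382 = -1615
  C = 32 + 3·382 − 6·(-1615) = 10868
Comparing — Option 1: C=-1036, Option 2: C=10868. Highest is 10868 (Option 2).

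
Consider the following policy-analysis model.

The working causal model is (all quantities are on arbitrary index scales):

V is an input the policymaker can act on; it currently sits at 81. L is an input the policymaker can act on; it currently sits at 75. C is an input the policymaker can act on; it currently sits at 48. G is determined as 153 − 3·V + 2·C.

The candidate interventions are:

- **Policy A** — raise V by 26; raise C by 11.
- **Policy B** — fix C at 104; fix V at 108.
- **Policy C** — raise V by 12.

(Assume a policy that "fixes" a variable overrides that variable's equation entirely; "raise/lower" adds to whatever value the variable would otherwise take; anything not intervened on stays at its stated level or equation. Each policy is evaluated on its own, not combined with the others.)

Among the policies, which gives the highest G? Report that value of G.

37

Policy A (V + 26, C + 11):
  V = 81 + 26 = 107
  C = 48 + 11 = 59
  G = 153 − 3·107 + 2·59 = -50
Policy B (C := 104, V := 108):
  V = 108
  C = 104
  G = 153 − 3·108 + 2·104 = 37
Policy C (V + 12):
  V = 81 + 12 = 93
  C = 48
  G = 153 − 3·93 + 2·48 = -30
Comparing — Policy A: G=-50, Policy B: G=37, Policy C: G=-30. Highest is 37 (Policy B).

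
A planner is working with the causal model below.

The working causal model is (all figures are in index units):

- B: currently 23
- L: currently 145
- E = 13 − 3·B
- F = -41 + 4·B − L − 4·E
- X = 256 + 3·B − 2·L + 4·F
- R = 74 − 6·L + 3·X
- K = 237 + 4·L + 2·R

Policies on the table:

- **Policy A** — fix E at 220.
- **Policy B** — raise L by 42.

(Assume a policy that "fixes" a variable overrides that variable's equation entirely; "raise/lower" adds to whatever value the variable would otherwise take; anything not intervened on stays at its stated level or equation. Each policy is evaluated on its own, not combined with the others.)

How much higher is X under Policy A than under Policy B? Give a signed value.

-4164

Policy A (E := 220):
  B = 23
  L = 145
  E = 220
  F = -41 + 4·23 − 145 − 4·220 = -974
  X = 256 + 3·23 − 2·145 + 4·(-974) = -3861
Policy B (L + 42):
  B = 23
  L = 145 + 42 = 187
  E = 13 − 3·23 = -56
  F = -41 + 4·23 − 187 − 4·(-56) = 88
  X = 256 + 3·23 − 2·187 + 4·88 = 303
X: -3861 − 303 = -4164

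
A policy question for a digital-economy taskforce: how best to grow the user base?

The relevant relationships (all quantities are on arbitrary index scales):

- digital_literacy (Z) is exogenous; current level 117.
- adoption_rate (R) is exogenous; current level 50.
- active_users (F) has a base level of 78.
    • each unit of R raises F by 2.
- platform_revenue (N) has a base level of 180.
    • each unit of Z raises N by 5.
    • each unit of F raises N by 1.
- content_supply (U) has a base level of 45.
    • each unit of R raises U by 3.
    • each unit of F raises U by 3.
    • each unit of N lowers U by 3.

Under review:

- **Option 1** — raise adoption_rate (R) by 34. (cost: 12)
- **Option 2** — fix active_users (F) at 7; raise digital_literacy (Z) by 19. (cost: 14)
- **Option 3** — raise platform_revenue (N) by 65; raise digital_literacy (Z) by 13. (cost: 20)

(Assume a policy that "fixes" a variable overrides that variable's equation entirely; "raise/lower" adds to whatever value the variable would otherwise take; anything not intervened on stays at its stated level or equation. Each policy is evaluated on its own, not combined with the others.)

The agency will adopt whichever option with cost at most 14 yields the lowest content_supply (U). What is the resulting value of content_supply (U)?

Option 1 (R + 34):
  Z = 117
  R = 50 + 34 = 84
  F = 78 + 2·84 = 246
  N = 180 + 5·117 + 246 = 1011
  U = 45 + 3·84 + 3·246 − 3·1011 = -1998
Option 2 (F := 7, Z + 19):
  Z = 117 + 19 = 136
  R = 50
  F = 7
  N = 180 + 5·136 + 7 = 867
  U = 45 + 3·50 + 3·7 − 3·867 = -2385
Comparing — Option 1: U=-1998, Option 2: U=-2385. Lowest is -2385 (Option 2).

-2385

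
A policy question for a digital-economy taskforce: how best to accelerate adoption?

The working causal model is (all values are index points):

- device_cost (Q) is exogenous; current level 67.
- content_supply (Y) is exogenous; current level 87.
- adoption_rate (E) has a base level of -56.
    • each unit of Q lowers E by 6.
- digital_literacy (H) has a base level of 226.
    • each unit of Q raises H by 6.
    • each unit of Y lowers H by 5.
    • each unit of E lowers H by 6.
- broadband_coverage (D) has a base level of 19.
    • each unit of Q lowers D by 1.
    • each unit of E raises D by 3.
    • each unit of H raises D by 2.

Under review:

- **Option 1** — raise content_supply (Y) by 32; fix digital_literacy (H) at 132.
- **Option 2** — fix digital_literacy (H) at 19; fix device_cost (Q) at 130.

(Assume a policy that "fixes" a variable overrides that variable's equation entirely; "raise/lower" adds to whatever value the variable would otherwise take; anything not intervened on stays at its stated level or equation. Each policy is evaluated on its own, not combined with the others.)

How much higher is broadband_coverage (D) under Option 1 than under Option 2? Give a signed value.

Option 1 (Y + 32, H := 132):
  Q = 67
  Y = 87 + 32 = 119
  E = -56 − 6·67 = -458
  H = 132
  D = 19 − 67 + 3·(-458) + 2·132 = -1158
Option 2 (H := 19, Q := 130):
  Q = 130
  Y = 87
  E = -56 − 6·130 = -836
  H = 19
  D = 19 − 130 + 3·(-836) + 2·19 = -2581
D: -1158 − (-2581) = 1423

1423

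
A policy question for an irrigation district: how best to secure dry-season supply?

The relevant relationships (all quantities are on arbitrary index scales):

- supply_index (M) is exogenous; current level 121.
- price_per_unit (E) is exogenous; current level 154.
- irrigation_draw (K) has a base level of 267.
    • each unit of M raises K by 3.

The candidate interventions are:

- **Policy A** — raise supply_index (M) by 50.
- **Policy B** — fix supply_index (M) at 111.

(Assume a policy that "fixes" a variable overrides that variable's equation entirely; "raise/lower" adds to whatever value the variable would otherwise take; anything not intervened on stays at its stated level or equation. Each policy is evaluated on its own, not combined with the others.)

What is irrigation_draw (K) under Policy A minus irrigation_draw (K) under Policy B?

Policy A (M + 50):
  M = 121 + 50 = 171
  K = 267 + 3·171 = 780
Policy B (M := 111):
  M = 111
  K = 267 + 3·111 = 600
K: 780 − 600 = 180

180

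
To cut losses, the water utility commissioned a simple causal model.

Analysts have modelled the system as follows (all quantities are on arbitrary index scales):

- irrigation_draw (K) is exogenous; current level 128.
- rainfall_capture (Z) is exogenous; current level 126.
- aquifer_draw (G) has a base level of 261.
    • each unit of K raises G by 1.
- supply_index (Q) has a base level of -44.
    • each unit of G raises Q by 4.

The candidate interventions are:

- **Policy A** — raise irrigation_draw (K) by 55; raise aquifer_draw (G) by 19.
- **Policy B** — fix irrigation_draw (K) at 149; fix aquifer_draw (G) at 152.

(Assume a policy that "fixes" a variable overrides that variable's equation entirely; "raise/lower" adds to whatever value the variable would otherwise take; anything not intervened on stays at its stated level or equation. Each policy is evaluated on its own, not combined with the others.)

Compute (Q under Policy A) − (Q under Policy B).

1244

Policy A (K + 55, G + 19):
  K = 128 + 55 = 183
  G = 261 + 183 (+19 from intervention) = 463
  Q = -44 + 4·463 = 1808
Policy B (K := 149, G := 152):
  K = 149
  G = 152
  Q = -44 + 4·152 = 564
Q: 1808 − 564 = 1244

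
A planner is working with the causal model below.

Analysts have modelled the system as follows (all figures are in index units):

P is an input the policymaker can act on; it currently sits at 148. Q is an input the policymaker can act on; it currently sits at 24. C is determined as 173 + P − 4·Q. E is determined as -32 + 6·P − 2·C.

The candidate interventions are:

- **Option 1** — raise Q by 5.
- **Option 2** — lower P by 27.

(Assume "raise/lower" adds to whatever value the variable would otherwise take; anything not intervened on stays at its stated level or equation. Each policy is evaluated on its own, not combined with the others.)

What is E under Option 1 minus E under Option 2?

Option 1 (Q + 5):
  P = 148
  Q = 24 + 5 = 29
  C = 173 + 148 − 4·29 = 205
  E = -32 + 6·148 − 2·205 = 446
Option 2 (P − 27):
  P = 148 − 27 = 121
  Q = 24
  C = 173 + 121 − 4·24 = 198
  E = -32 + 6·121 − 2·198 = 298
E: 446 − 298 = 148

148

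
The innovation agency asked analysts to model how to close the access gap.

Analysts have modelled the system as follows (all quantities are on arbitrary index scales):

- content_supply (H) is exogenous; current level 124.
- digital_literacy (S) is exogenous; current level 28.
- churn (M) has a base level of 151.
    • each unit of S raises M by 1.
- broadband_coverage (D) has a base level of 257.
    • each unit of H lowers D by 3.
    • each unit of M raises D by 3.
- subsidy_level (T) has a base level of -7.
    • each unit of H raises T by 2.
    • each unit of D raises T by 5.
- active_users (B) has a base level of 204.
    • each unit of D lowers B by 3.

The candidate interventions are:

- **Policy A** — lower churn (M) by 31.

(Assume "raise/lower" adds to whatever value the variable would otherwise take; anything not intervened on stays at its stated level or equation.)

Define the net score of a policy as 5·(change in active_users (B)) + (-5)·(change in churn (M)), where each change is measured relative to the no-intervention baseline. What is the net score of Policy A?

1550

Baseline:
  H = 124
  S = 28
  M = 151 + 28 = 179
  D = 257 − 3·124 + 3·179 = 422
  B = 204 − 3·422 = -1062
Policy A (M − 31):
  H = 124
  S = 28
  M = 151 + 28 (−31 from intervention) = 148
  D = 257 − 3·124 + 3·148 = 329
  B = 204 − 3·329 = -783
ΔB = -783 − (-1062) = 279; ΔM = 148 − 179 = -31
Score = 5·279 + (-5)·(-31) = 1550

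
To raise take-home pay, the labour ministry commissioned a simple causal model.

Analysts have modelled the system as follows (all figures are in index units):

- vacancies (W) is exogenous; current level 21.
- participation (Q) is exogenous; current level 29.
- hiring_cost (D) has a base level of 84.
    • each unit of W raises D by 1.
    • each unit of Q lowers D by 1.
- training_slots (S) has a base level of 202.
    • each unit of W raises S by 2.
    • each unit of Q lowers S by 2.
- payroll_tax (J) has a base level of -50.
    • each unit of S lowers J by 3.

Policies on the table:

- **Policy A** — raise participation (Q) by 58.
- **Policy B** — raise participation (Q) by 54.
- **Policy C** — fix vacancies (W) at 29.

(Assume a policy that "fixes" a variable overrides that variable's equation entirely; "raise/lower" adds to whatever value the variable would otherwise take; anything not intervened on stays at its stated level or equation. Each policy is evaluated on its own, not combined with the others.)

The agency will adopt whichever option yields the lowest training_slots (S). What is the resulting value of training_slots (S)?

Policy A (Q + 58):
  W = 21
  Q = 29 + 58 = 87
  S = 202 + 2·21 − 2·87 = 70
Policy B (Q + 54):
  W = 21
  Q = 29 + 54 = 83
  S = 202 + 2·21 − 2·83 = 78
Policy C (W := 29):
  W = 29
  Q = 29
  S = 202 + 2·29 − 2·29 = 202
Comparing — Policy A: S=70, Policy B: S=78, Policy C: S=202. Lowest is 70 (Policy A).

70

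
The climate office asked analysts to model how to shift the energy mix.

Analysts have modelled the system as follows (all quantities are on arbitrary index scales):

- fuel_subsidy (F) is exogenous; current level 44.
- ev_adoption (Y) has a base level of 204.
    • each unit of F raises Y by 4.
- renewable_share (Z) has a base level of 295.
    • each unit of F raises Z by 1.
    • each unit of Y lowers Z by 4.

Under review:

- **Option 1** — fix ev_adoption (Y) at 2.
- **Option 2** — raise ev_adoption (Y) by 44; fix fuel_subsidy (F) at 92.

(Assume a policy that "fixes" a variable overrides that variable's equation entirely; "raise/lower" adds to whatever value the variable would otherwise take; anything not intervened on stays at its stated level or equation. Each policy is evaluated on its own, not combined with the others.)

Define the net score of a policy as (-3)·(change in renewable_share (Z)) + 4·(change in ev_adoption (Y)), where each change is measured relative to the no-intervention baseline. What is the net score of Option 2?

Baseline:
  F = 44
  Y = 204 + 4·44 = 380
  Z = 295 + 44 − 4·380 = -1181
Option 2 (Y + 44, F := 92):
  F = 92
  Y = 204 + 4·92 (+44 from intervention) = 616
  Z = 295 + 92 − 4·616 = -2077
ΔZ = -2077 − (-1181) = -896; ΔY = 616 − 380 = 236
Score = (-3)·(-896) + 4·236 = 3632

3632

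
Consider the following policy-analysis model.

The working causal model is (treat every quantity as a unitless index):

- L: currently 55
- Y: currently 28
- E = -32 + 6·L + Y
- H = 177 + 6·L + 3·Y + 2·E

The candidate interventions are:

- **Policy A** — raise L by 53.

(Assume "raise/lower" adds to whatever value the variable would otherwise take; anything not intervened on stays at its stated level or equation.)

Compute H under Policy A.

Policy A (L + 53):
  L = 55 + 53 = 108
  Y = 28
  E = -32 + 6·108 + 28 = 644
  H = 177 + 6·108 + 3·28 + 2·644 = 2197

2197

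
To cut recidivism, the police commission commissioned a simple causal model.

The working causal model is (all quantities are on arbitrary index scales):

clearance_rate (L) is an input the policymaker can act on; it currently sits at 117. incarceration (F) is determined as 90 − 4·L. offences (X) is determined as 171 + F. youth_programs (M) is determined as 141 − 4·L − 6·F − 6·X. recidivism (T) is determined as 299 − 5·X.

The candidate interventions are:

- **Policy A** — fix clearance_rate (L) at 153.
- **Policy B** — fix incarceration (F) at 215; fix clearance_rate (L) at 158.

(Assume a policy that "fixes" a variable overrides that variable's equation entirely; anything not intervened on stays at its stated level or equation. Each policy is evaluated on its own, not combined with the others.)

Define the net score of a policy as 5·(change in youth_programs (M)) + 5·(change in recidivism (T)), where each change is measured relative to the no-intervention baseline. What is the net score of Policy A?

Baseline:
  L = 117
  F = 90 − 4·117 = -378
  X = 171 + (-378) = -207
  M = 141 − 4·117 − 6·(-378) − 6·(-207) = 3183
  T = 299 − 5·(-207) = 1334
Policy A (L := 153):
  L = 153
  F = 90 − 4·153 = -522
  X = 171 + (-522) = -351
  M = 141 − 4·153 − 6·(-522) − 6·(-351) = 4767
  T = 299 − 5·(-351) = 2054
ΔM = 4767 − 3183 = 1584; ΔT = 2054 − 1334 = 720
Score = 5·1584 + 5·720 = 11520

11520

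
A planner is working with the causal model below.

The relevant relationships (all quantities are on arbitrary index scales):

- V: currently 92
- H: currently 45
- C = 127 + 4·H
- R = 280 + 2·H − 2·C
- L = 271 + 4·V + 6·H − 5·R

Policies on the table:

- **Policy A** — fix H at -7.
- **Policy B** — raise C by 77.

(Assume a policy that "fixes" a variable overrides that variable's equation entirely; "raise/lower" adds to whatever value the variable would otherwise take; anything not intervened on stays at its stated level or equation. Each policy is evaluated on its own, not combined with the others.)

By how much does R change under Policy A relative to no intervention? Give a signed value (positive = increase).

Baseline:
  H = 45
  C = 127 + 4·45 = 307
  R = 280 + 2·45 − 2·307 = -244
Policy A (H := -7):
  H = -7
  C = 127 + 4·(-7) = 99
  R = 280 + 2·(-7) − 2·99 = 68
Change in R: 68 − (-244) = 312

312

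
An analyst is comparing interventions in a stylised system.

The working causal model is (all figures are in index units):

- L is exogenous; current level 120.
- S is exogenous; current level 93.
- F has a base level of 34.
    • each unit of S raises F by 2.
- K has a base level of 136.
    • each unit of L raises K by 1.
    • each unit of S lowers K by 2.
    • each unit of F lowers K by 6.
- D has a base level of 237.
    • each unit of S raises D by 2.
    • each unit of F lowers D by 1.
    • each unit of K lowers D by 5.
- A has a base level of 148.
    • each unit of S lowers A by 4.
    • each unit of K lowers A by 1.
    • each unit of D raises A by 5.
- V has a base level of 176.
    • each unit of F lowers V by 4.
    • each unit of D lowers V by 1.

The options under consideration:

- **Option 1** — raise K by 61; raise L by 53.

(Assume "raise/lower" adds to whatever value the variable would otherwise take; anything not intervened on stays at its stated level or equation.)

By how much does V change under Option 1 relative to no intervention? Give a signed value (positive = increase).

570

Baseline:
  L = 120
  S = 93
  F = 34 + 2·93 = 220
  K = 136 + 120 − 2·93 − 6·220 = -1250
  D = 237 + 2·93 − 220 − 5·(-1250) = 6453
  V = 176 − 4·220 − 6453 = -7157
Option 1 (K + 61, L + 53):
  L = 120 + 53 = 173
  S = 93
  F = 34 + 2·93 = 220
  K = 136 + 173 − 2·93 − 6·220 (+61 from intervention) = -1136
  D = 237 + 2·93 − 220 − 5·(-1136) = 5883
  V = 176 − 4·220 − 5883 = -6587
Change in V: -6587 − (-7157) = 570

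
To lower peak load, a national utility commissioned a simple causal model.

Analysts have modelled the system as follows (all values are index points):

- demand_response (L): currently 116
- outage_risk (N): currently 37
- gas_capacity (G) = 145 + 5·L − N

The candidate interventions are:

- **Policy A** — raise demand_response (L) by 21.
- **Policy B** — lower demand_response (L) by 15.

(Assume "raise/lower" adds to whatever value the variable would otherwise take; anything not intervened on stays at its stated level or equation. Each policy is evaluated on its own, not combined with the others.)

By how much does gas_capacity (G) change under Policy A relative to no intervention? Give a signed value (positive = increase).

105

Baseline:
  L = 116
  N = 37
  G = 145 + 5·116 − 37 = 688
Policy A (L + 21):
  L = 116 + 21 = 137
  N = 37
  G = 145 + 5·137 − 37 = 793
Change in G: 793 − 688 = 105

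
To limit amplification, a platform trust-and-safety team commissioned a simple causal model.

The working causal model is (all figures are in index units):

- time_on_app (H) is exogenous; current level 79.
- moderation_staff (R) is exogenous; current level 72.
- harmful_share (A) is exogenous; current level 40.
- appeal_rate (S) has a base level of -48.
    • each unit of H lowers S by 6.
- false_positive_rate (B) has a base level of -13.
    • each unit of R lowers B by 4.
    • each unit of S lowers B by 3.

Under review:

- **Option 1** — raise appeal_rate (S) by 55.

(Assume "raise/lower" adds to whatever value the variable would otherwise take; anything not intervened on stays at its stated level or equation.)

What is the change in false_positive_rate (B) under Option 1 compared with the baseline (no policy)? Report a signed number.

Baseline:
  H = 79
  R = 72
  S = -48 − 6·79 = -522
  B = -13 − 4·72 − 3·(-522) = 1265
Option 1 (S + 55):
  H = 79
  R = 72
  S = -48 − 6·79 (+55 from intervention) = -467
  B = -13 − 4·72 − 3·(-467) = 1100
Change in B: 1100 − 1265 = -165

-165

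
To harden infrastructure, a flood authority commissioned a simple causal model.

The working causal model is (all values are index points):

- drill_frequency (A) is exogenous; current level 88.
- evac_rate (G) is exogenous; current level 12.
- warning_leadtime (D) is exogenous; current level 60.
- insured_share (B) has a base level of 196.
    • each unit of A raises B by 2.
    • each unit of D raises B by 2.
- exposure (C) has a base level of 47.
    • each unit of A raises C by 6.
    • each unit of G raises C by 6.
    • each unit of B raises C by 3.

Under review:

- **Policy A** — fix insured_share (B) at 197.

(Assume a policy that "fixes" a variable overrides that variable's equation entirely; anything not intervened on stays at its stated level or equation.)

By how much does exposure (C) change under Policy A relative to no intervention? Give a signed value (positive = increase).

-885

Baseline:
  A = 88
  G = 12
  D = 60
  B = 196 + 2·88 + 2·60 = 492
  C = 47 + 6·88 + 6·12 + 3·492 = 2123
Policy A (B := 197):
  A = 88
  G = 12
  D = 60
  B = 197
  C = 47 + 6·88 + 6·12 + 3·197 = 1238
Change in C: 1238 − 2123 = -885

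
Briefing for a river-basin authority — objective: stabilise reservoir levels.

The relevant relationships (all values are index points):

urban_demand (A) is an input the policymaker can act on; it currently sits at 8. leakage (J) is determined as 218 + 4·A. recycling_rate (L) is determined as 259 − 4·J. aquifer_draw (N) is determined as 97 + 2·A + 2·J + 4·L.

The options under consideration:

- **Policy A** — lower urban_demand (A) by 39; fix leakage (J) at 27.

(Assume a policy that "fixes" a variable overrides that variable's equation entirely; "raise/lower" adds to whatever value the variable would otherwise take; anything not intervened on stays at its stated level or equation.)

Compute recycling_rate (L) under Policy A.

151

Policy A (A − 39, J := 27):
  A = 8 − 39 = -31
  J = 27
  L = 259 − 4·27 = 151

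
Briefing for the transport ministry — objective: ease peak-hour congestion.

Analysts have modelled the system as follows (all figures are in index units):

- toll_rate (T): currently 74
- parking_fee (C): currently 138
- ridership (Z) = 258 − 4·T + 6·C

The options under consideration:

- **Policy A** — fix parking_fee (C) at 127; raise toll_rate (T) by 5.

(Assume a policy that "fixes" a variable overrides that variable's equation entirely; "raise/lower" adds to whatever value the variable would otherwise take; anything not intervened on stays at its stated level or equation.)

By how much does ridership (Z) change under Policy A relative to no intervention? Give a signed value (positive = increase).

-86

Baseline:
  T = 74
  C = 138
  Z = 258 − 4·74 + 6·138 = 790
Policy A (C := 127, T + 5):
  T = 74 + 5 = 79
  C = 127
  Z = 258 − 4·79 + 6·127 = 704
Change in Z: 704 − 790 = -86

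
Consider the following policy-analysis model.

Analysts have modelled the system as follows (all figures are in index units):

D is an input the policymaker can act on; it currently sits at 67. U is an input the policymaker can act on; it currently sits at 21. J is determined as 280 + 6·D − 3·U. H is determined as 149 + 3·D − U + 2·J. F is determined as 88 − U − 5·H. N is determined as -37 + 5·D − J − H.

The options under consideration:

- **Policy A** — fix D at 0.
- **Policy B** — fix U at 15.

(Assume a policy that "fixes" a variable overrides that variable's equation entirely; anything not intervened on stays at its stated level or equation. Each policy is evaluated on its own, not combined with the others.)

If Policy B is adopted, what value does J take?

Policy B (U := 15):
  D = 67
  U = 15
  J = 280 + 6·67 − 3·15 = 637

637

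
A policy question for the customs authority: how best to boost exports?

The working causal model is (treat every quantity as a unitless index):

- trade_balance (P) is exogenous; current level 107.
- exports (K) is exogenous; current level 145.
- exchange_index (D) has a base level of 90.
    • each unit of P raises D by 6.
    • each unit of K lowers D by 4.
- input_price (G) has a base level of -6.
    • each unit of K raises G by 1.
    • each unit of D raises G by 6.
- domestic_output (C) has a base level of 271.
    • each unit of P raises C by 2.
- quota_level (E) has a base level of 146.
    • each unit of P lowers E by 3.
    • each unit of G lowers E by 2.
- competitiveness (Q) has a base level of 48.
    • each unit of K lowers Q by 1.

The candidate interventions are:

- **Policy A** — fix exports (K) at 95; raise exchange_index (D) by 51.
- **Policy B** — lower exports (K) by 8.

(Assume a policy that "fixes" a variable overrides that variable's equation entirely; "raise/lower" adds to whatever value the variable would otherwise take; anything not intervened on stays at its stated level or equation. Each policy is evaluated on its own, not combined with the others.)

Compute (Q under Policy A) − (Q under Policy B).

42

Policy A (K := 95, D + 51):
  K = 95
  Q = 48 − 95 = -47
Policy B (K − 8):
  K = 145 − 8 = 137
  Q = 48 − 137 = -89
Q: -47 − (-89) = 42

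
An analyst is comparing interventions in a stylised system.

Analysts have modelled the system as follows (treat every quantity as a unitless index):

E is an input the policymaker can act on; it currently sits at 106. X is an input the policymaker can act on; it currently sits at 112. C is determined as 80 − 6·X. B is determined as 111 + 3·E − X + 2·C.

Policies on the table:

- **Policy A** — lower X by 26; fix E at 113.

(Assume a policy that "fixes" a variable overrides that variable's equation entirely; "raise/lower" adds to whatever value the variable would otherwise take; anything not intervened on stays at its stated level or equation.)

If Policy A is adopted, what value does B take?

Policy A (X − 26, E := 113):
  E = 113
  X = 112 − 26 = 86
  C = 80 − 6·86 = -436
  B = 111 + 3·113 − 86 + 2·(-436) = -508

-508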